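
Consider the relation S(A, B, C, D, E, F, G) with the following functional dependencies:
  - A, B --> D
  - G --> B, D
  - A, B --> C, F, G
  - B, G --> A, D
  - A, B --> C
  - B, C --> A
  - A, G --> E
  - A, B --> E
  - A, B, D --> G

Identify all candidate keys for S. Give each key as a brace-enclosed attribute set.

{G}⁺ = {A, B, C, D, E, F, G} — all of the relation — so {G} is a candidate key.
{A, B}⁺ = {A, B, C, D, E, F, G} — all of the relation — so {A, B} is a candidate key.
{B, C}⁺ = {A, B, C, D, E, F, G} — all of the relation — so {B, C} is a candidate key.
Any other superkey properly contains one of these, so there are no further candidate keys.

{A, B}, {B, C}, {G}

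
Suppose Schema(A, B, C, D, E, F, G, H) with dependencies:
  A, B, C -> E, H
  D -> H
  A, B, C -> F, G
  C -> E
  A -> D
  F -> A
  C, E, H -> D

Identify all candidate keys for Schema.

{A, B, C}, {B, C, F}

Attributes never on any right-hand side: {B, C} — every candidate key must contain all of them.
{A, B, C}⁺ = {A, B, C, D, E, F, G, H} — all of the relation — so {A, B, C} is a candidate key.
{B, C, F}⁺ = {A, B, C, D, E, F, G, H} — all of the relation — so {B, C, F} is a candidate key.
These are minimal and exhaustive — every other superkey contains one of them.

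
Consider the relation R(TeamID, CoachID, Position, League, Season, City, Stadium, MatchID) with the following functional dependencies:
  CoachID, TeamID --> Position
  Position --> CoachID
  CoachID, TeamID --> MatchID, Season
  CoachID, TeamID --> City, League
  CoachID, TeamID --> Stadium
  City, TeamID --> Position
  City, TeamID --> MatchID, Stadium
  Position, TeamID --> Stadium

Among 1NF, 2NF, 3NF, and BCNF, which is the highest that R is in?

Candidate keys: {City, TeamID}, {CoachID, TeamID}, {Position, TeamID}. Prime attributes: {City, CoachID, Position, TeamID}.
Position --> CoachID breaks BCNF: {Position}⁺ = {CoachID, Position}, so {Position} is not a superkey.
Since {CoachID} ⊆ prime attributes and every other non-superkey FD also has a prime right side, the schema is in 3NF.

3NF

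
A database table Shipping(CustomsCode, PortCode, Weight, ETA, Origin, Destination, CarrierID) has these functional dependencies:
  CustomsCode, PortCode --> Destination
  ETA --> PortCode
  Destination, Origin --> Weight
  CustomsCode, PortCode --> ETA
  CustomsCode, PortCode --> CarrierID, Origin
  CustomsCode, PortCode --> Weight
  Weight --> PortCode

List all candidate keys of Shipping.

{CustomsCode, Destination, Origin}, {CustomsCode, ETA}, {CustomsCode, PortCode}, {CustomsCode, Weight}

{CustomsCode} never appears on the right of any FD, so every key must include it.
{CustomsCode, ETA} is a candidate key since {CustomsCode, ETA}⁺ = {CarrierID, CustomsCode, Destination, ETA, Origin, PortCode, Weight} covers every attribute.
{CustomsCode, PortCode} is a candidate key since {CustomsCode, PortCode}⁺ = {CarrierID, CustomsCode, Destination, ETA, Origin, PortCode, Weight} covers every attribute.
{CustomsCode, Weight} is a candidate key since {CustomsCode, Weight}⁺ = {CarrierID, CustomsCode, Destination, ETA, Origin, PortCode, Weight} covers every attribute.
{CustomsCode, Destination, Origin} is a candidate key since {CustomsCode, Destination, Origin}⁺ = {CarrierID, CustomsCode, Destination, ETA, Origin, PortCode, Weight} covers every attribute.
No proper subset of any of these is a key, and no other minimal superkey exists.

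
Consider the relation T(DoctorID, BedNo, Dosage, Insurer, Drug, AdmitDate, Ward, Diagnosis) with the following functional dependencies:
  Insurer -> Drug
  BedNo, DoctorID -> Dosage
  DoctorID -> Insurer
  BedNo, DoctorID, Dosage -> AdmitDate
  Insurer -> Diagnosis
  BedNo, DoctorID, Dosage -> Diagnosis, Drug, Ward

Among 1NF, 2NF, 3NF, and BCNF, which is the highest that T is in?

Candidate key: {BedNo, DoctorID}. Prime attributes: {BedNo, DoctorID}.
Insurer -> Drug breaks BCNF: {Insurer}⁺ = {Diagnosis, Drug, Insurer}, so {Insurer} is not a superkey.
Because {Drug} is non-prime and the left side of Insurer -> Drug is not a superkey, the relation is not in 3NF.
The proper key subset {DoctorID} of {BedNo, DoctorID} determines non-prime {Diagnosis, Drug, Insurer}, so the relation is not even in 2NF.

1NF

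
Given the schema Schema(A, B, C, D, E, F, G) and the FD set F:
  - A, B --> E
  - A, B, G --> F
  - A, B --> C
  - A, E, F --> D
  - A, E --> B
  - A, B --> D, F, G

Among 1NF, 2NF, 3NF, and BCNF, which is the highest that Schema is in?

BCNF

Candidate keys: {A, B}, {A, E}. Prime attributes: {A, B, E}.
Each dependency's left side is a superkey — BCNF holds.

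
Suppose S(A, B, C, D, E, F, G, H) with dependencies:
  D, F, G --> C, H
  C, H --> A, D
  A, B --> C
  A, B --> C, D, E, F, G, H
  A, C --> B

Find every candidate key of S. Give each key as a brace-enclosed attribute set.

{A, B} is a candidate key since {A, B}⁺ = {A, B, C, D, E, F, G, H} covers every attribute.
{A, C} is a candidate key since {A, C}⁺ = {A, B, C, D, E, F, G, H} covers every attribute.
{C, H} is a candidate key since {C, H}⁺ = {A, B, C, D, E, F, G, H} covers every attribute.
{D, F, G} is a candidate key since {D, F, G}⁺ = {A, B, C, D, E, F, G, H} covers every attribute.
No proper subset of any of these is a key, and no other minimal superkey exists.

{A, B}, {A, C}, {C, H}, {D, F, G}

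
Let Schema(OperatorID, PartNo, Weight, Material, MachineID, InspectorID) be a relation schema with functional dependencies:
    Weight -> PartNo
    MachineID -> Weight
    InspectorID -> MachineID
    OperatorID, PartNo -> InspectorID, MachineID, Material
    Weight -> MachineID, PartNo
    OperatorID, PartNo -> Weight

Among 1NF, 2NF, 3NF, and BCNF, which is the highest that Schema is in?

Candidate keys: {InspectorID, OperatorID}, {MachineID, OperatorID}, {OperatorID, PartNo}, {OperatorID, Weight}. Prime attributes: {InspectorID, MachineID, OperatorID, PartNo, Weight}.
Weight -> PartNo breaks BCNF: {Weight}⁺ = {MachineID, PartNo, Weight}, so {Weight} is not a superkey.
But every attribute on its right side ({PartNo}) is prime, and the same holds for every other non-superkey FD, so 3NF still holds.

3NF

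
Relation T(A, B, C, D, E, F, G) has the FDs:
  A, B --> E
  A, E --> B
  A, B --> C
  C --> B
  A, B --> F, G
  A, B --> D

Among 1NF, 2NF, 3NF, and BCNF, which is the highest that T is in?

3NF

Candidate keys: {A, B}, {A, C}, {A, E}. Prime attributes: {A, B, C, E}.
C --> B: {C}⁺ = {B, C}, which is not all of the attributes, so the left side is not a superkey — BCNF is violated.
Its right-hand attributes {B} are all prime, as are those of every other non-superkey FD — the relation is in 3NF.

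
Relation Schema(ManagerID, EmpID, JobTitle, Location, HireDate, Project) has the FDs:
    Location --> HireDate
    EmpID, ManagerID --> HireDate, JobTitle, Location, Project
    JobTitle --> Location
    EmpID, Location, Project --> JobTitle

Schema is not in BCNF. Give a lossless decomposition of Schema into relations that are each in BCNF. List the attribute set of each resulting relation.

{EmpID, JobTitle, ManagerID, Project}; {HireDate, Location}; {JobTitle, Location}

Candidate key of the original relation: {EmpID, ManagerID}.
In {EmpID, HireDate, JobTitle, Location, ManagerID, Project}, {Location} is not a superkey ({Location}⁺ restricted to this set is {HireDate, Location}), so split on Location --> HireDate into {HireDate, Location} and {EmpID, JobTitle, Location, ManagerID, Project}.
{HireDate, Location} is in BCNF.
In {EmpID, JobTitle, Location, ManagerID, Project}, {JobTitle} is not a superkey ({JobTitle}⁺ restricted to this set is {JobTitle, Location}), so split on JobTitle --> Location into {JobTitle, Location} and {EmpID, JobTitle, ManagerID, Project}.
{JobTitle, Location} is in BCNF.
{EmpID, JobTitle, ManagerID, Project} is in BCNF.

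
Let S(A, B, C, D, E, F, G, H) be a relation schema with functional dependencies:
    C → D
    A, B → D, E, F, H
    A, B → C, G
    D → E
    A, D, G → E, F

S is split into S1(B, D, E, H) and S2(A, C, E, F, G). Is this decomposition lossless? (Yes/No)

Common attributes: {E}; their closure is {E}.
The closure covers neither S1 nor S2 entirely; the join is not lossless.

No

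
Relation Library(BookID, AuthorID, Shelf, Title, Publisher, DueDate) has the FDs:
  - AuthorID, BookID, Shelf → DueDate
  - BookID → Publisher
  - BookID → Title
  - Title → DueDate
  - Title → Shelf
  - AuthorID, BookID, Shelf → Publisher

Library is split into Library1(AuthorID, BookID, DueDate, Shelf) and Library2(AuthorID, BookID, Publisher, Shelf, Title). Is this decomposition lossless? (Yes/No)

The shared attributes are {AuthorID, BookID, Shelf} and {AuthorID, BookID, Shelf}⁺ = {AuthorID, BookID, DueDate, Publisher, Shelf, Title}.
Library1 is contained in that closure, so Library1 ∩ Library2 → Library1 holds and the join is lossless.

Yes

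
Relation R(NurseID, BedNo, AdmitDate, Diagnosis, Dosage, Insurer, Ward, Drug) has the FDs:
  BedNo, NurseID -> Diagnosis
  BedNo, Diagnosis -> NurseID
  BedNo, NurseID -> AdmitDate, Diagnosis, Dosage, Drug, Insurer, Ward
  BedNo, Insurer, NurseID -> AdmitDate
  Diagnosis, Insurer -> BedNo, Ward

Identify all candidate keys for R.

{BedNo, Diagnosis}, {BedNo, NurseID}, {Diagnosis, Insurer}

{BedNo, Diagnosis}⁺ = {AdmitDate, BedNo, Diagnosis, Dosage, Drug, Insurer, NurseID, Ward} — all of the relation — so {BedNo, Diagnosis} is a candidate key.
{BedNo, NurseID}⁺ = {AdmitDate, BedNo, Diagnosis, Dosage, Drug, Insurer, NurseID, Ward} — all of the relation — so {BedNo, NurseID} is a candidate key.
{Diagnosis, Insurer}⁺ = {AdmitDate, BedNo, Diagnosis, Dosage, Drug, Insurer, NurseID, Ward} — all of the relation — so {Diagnosis, Insurer} is a candidate key.
No proper subset of any of these is a key, and no other minimal superkey exists.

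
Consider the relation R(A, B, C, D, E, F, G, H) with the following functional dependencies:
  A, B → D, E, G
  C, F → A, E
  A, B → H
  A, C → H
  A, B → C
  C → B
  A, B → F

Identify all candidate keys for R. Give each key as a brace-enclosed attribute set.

Closure of {A, B} is {A, B, C, D, E, F, G, H}, the whole schema; {A, B} is a candidate key.
Closure of {A, C} is {A, B, C, D, E, F, G, H}, the whole schema; {A, C} is a candidate key.
Closure of {C, F} is {A, B, C, D, E, F, G, H}, the whole schema; {C, F} is a candidate key.
These are minimal and exhaustive — every other superkey contains one of them.

{A, B}, {A, C}, {C, F}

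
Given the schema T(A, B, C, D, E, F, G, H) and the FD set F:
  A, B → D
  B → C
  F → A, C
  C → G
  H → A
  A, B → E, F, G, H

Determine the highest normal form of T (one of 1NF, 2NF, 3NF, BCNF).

1NF

Candidate keys: {A, B}, {B, F}, {B, H}. Prime attributes: {A, B, F, H}.
For B → C we have {B}⁺ = {B, C, G}; {B} is not a superkey, so BCNF fails.
Because {C} is non-prime and the left side of B → C is not a superkey, the relation is not in 3NF.
Since {B} ⊂ {A, B} and {B}⁺ ⊇ {C, G} with {C, G} non-prime, there is a partial dependency; 2NF fails.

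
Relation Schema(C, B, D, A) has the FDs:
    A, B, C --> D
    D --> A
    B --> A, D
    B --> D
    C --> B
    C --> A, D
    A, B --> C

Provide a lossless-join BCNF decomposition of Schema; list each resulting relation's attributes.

{A, D}; {B, C, D}

Candidate keys of the original relation: {B}, {C}.
Within {A, B, C, D}: {D}⁺ ∩ {A, B, C, D} = {A, D}, not the whole set, so D --> A violates BCNF; decompose into {A, D} and {B, C, D}.
{A, D} has no BCNF violation.
{B, C, D} has no BCNF violation.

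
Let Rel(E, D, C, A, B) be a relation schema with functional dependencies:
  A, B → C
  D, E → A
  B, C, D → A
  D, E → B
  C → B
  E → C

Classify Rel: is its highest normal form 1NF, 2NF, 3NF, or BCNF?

1NF

Candidate key: {D, E}. Prime attributes: {D, E}.
For A, B → C we have {A, B}⁺ = {A, B, C}; {A, B} is not a superkey, so BCNF fails.
A, B → C has non-prime {C} on the right and a non-superkey on the left, so 3NF fails.
Since {E} ⊂ {D, E} and {E}⁺ ⊇ {B, C} with {B, C} non-prime, there is a partial dependency; 2NF fails.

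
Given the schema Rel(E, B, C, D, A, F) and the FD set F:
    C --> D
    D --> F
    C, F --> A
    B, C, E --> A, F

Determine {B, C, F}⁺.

Start with {B, C, F}.
C --> D applies; add {D} → now {B, C, D, F}.
C, F --> A applies; add {A} → now {A, B, C, D, F}.
No further FD applies.

{A, B, C, D, F}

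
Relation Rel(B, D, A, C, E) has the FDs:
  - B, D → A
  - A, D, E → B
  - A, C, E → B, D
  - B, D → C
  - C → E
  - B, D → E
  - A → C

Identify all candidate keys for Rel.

{A}⁺ = {A, B, C, D, E} — all of the relation — so {A} is a candidate key.
{B, D}⁺ = {A, B, C, D, E} — all of the relation — so {B, D} is a candidate key.
These are minimal and exhaustive — every other superkey contains one of them.

{A}, {B, D}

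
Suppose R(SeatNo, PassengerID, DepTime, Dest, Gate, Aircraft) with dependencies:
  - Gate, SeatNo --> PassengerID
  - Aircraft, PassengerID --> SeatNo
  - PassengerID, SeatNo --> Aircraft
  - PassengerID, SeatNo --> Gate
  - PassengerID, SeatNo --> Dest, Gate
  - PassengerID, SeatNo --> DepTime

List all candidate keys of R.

Closure of {Aircraft, PassengerID} is {Aircraft, DepTime, Dest, Gate, PassengerID, SeatNo}, the whole schema; {Aircraft, PassengerID} is a candidate key.
Closure of {Gate, SeatNo} is {Aircraft, DepTime, Dest, Gate, PassengerID, SeatNo}, the whole schema; {Gate, SeatNo} is a candidate key.
Closure of {PassengerID, SeatNo} is {Aircraft, DepTime, Dest, Gate, PassengerID, SeatNo}, the whole schema; {PassengerID, SeatNo} is a candidate key.
These are minimal and exhaustive — every other superkey contains one of them.

{Aircraft, PassengerID}, {Gate, SeatNo}, {PassengerID, SeatNo}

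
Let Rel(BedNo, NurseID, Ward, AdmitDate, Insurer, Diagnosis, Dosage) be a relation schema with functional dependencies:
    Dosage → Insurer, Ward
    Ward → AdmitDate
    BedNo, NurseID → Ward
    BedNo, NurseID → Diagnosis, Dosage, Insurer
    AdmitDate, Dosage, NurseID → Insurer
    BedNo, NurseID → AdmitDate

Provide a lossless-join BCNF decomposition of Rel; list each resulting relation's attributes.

Candidate key of the original relation: {BedNo, NurseID}.
In {AdmitDate, BedNo, Diagnosis, Dosage, Insurer, NurseID, Ward}, {Dosage} is not a superkey ({Dosage}⁺ restricted to this set is {AdmitDate, Dosage, Insurer, Ward}), so split on Dosage → AdmitDate, Insurer, Ward into {AdmitDate, Dosage, Insurer, Ward} and {BedNo, Diagnosis, Dosage, NurseID}.
In {AdmitDate, Dosage, Insurer, Ward}, {Ward} is not a superkey ({Ward}⁺ restricted to this set is {AdmitDate, Ward}), so split on Ward → AdmitDate into {AdmitDate, Ward} and {Dosage, Insurer, Ward}.
{AdmitDate, Ward} is in BCNF.
{Dosage, Insurer, Ward} is in BCNF.
{BedNo, Diagnosis, Dosage, NurseID} is in BCNF.

{AdmitDate, Ward}; {BedNo, Diagnosis, Dosage, NurseID}; {Dosage, Insurer, Ward}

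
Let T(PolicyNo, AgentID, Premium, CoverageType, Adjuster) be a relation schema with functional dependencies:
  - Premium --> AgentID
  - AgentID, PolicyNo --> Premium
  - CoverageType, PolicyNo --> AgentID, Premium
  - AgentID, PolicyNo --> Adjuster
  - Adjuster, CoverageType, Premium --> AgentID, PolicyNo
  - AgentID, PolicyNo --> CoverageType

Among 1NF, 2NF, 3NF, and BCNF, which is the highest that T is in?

3NF

Candidate keys: {Adjuster, CoverageType, Premium}, {AgentID, PolicyNo}, {CoverageType, PolicyNo}, {PolicyNo, Premium}. Prime attributes: {Adjuster, AgentID, CoverageType, PolicyNo, Premium}.
Premium --> AgentID breaks BCNF: {Premium}⁺ = {AgentID, Premium}, so {Premium} is not a superkey.
Since {AgentID} ⊆ prime attributes and every other non-superkey FD also has a prime right side, the schema is in 3NF.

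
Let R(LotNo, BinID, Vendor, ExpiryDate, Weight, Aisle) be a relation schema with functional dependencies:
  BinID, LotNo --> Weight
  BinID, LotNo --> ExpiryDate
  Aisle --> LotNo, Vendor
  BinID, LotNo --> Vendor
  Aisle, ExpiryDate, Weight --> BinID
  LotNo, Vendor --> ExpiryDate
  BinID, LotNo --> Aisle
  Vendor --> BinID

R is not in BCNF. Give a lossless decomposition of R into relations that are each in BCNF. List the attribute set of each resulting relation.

Candidate keys of the original relation: {Aisle}, {BinID, LotNo}, {LotNo, Vendor}.
In {Aisle, BinID, ExpiryDate, LotNo, Vendor, Weight}, {Vendor} is not a superkey ({Vendor}⁺ restricted to this set is {BinID, Vendor}), so split on Vendor --> BinID into {BinID, Vendor} and {Aisle, ExpiryDate, LotNo, Vendor, Weight}.
{BinID, Vendor} is in BCNF.
{Aisle, ExpiryDate, LotNo, Vendor, Weight} is in BCNF.

{Aisle, ExpiryDate, LotNo, Vendor, Weight}; {BinID, Vendor}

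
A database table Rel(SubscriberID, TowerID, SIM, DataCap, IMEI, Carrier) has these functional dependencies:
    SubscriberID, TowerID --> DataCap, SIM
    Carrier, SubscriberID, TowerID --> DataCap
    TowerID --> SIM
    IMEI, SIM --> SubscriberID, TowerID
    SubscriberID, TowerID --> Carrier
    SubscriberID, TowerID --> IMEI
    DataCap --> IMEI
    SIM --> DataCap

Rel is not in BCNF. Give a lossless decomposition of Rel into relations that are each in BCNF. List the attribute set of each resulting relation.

{Carrier, DataCap, SIM, SubscriberID, TowerID}; {DataCap, IMEI}

Candidate keys of the original relation: {SIM}, {TowerID}.
{Carrier, DataCap, IMEI, SIM, SubscriberID, TowerID}: {DataCap} determines {DataCap, IMEI} here but is not a superkey — split on DataCap --> IMEI, giving {DataCap, IMEI} and {Carrier, DataCap, SIM, SubscriberID, TowerID}.
{DataCap, IMEI}: every determinant is a superkey — BCNF.
{Carrier, DataCap, SIM, SubscriberID, TowerID}: every determinant is a superkey — BCNF.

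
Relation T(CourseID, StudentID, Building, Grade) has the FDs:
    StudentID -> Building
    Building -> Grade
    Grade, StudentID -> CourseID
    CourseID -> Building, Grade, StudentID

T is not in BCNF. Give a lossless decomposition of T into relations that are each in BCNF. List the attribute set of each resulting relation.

Candidate keys of the original relation: {CourseID}, {StudentID}.
Within {Building, CourseID, Grade, StudentID}: {Building}⁺ ∩ {Building, CourseID, Grade, StudentID} = {Building, Grade}, not the whole set, so Building -> Grade violates BCNF; decompose into {Building, Grade} and {Building, CourseID, StudentID}.
{Building, Grade}: every determinant is a superkey — BCNF.
{Building, CourseID, StudentID}: every determinant is a superkey — BCNF.

{Building, CourseID, StudentID}; {Building, Grade}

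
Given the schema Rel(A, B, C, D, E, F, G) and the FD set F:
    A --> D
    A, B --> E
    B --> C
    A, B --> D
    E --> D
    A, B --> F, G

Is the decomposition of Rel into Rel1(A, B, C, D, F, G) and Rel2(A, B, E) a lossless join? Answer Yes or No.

Yes

The shared attributes are {A, B} and {A, B}⁺ = {A, B, C, D, E, F, G}.
Rel1 is contained in that closure, so Rel1 ∩ Rel2 --> Rel1 holds and the join is lossless.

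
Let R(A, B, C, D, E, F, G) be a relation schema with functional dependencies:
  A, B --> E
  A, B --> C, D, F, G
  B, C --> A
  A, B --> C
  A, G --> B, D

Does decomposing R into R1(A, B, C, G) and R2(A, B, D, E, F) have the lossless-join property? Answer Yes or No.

Common attributes: {A, B}; their closure is {A, B, C, D, E, F, G}.
R1 is contained in that closure, so R1 ∩ R2 --> R1 holds and the join is lossless.

Yes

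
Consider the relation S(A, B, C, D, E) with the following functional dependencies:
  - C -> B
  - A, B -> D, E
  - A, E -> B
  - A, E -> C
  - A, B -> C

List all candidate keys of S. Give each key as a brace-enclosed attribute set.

{A, B}, {A, C}, {A, E}

{A} never appears on the right of any FD, so every key must include it.
{A, B}⁺ = {A, B, C, D, E} — all of the relation — so {A, B} is a candidate key.
{A, C}⁺ = {A, B, C, D, E} — all of the relation — so {A, C} is a candidate key.
{A, E}⁺ = {A, B, C, D, E} — all of the relation — so {A, E} is a candidate key.
These are minimal and exhaustive — every other superkey contains one of them.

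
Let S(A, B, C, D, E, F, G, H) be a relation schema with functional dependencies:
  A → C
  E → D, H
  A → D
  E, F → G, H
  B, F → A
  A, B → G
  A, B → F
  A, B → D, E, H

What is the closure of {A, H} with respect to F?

Start with {A, H}.
A → C applies; add {C} → now {A, C, H}.
A → D applies; add {D} → now {A, C, D, H}.
No further FD applies.

{A, C, D, H}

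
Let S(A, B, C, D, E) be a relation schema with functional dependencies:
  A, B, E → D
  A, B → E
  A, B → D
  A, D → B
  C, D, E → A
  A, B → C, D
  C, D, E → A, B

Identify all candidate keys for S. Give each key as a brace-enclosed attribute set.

Closure of {A, B} is {A, B, C, D, E}, the whole schema; {A, B} is a candidate key.
Closure of {A, D} is {A, B, C, D, E}, the whole schema; {A, D} is a candidate key.
Closure of {C, D, E} is {A, B, C, D, E}, the whole schema; {C, D, E} is a candidate key.
These are minimal and exhaustive — every other superkey contains one of them.

{A, B}, {A, D}, {C, D, E}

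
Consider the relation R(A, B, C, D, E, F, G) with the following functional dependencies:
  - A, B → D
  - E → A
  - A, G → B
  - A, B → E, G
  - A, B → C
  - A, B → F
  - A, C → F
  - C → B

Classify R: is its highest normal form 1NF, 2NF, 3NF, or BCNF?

3NF

Candidate keys: {A, B}, {A, C}, {A, G}, {B, E}, {C, E}, {E, G}. Prime attributes: {A, B, C, E, G}.
For E → A we have {E}⁺ = {A, E}; {E} is not a superkey, so BCNF fails.
But every attribute on its right side ({A}) is prime, and the same holds for every other non-superkey FD, so 3NF still holds.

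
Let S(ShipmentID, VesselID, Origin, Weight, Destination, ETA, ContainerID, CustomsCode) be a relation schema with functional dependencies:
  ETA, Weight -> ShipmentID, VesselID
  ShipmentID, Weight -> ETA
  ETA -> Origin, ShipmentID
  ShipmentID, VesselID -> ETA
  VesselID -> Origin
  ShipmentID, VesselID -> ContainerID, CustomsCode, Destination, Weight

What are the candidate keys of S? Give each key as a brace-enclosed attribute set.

{ETA, VesselID}, {ETA, Weight}, {ShipmentID, VesselID}, {ShipmentID, Weight}

{ETA, VesselID}⁺ = {ContainerID, CustomsCode, Destination, ETA, Origin, ShipmentID, VesselID, Weight} — all of the relation — so {ETA, VesselID} is a candidate key.
{ETA, Weight}⁺ = {ContainerID, CustomsCode, Destination, ETA, Origin, ShipmentID, VesselID, Weight} — all of the relation — so {ETA, Weight} is a candidate key.
{ShipmentID, VesselID}⁺ = {ContainerID, CustomsCode, Destination, ETA, Origin, ShipmentID, VesselID, Weight} — all of the relation — so {ShipmentID, VesselID} is a candidate key.
{ShipmentID, Weight}⁺ = {ContainerID, CustomsCode, Destination, ETA, Origin, ShipmentID, VesselID, Weight} — all of the relation — so {ShipmentID, Weight} is a candidate key.
Any other superkey properly contains one of these, so there are no further candidate keys.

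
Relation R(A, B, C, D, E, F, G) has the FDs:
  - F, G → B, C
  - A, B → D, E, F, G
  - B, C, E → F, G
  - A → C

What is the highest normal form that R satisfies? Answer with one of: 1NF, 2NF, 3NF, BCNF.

1NF

Candidate keys: {A, B}, {A, F, G}. Prime attributes: {A, B, F, G}.
F, G → B, C breaks BCNF: {F, G}⁺ = {B, C, F, G}, so {F, G} is not a superkey.
F, G → B, C determines the non-prime attribute {C} from a non-superkey — 3NF is violated.
Since {A} ⊂ {A, B} and {A}⁺ ⊇ {C} with {C} non-prime, there is a partial dependency; 2NF fails.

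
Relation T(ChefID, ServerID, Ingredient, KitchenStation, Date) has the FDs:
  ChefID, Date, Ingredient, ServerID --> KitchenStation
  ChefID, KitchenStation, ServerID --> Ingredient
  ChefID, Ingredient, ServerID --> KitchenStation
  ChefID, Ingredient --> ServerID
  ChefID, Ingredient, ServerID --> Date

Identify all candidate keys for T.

{ChefID, Ingredient}, {ChefID, KitchenStation, ServerID}

No FD produces {ChefID}, so it must be in every candidate key.
{ChefID, Ingredient}⁺ = {ChefID, Date, Ingredient, KitchenStation, ServerID} — all of the relation — so {ChefID, Ingredient} is a candidate key.
{ChefID, KitchenStation, ServerID}⁺ = {ChefID, Date, Ingredient, KitchenStation, ServerID} — all of the relation — so {ChefID, KitchenStation, ServerID} is a candidate key.
No proper subset of any of these is a key, and no other minimal superkey exists.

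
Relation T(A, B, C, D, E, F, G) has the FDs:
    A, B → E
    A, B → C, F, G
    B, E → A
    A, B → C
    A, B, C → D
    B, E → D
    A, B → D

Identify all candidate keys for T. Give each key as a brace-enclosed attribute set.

{A, B}, {B, E}

No FD produces {B}, so it must be in every candidate key.
Closure of {A, B} is {A, B, C, D, E, F, G}, the whole schema; {A, B} is a candidate key.
Closure of {B, E} is {A, B, C, D, E, F, G}, the whole schema; {B, E} is a candidate key.
Any other superkey properly contains one of these, so there are no further candidate keys.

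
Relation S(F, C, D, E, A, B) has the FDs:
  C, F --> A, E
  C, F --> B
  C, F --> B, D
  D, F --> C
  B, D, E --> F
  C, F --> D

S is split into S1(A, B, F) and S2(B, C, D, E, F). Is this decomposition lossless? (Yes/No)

The shared attributes are {B, F} and {B, F}⁺ = {B, F}.
Neither S1 nor S2 is contained in that closure, so the decomposition is lossy.

No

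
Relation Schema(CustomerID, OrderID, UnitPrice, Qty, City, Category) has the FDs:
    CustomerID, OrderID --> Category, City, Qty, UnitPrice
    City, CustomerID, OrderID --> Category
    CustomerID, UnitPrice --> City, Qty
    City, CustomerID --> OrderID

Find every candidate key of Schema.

{CustomerID} never appears on the right of any FD, so every key must include it.
{City, CustomerID}⁺ = {Category, City, CustomerID, OrderID, Qty, UnitPrice}, which is every attribute, so {City, CustomerID} is a candidate key.
{CustomerID, OrderID}⁺ = {Category, City, CustomerID, OrderID, Qty, UnitPrice}, which is every attribute, so {CustomerID, OrderID} is a candidate key.
{CustomerID, UnitPrice}⁺ = {Category, City, CustomerID, OrderID, Qty, UnitPrice}, which is every attribute, so {CustomerID, UnitPrice} is a candidate key.
Any other superkey properly contains one of these, so there are no further candidate keys.

{City, CustomerID}, {CustomerID, OrderID}, {CustomerID, UnitPrice}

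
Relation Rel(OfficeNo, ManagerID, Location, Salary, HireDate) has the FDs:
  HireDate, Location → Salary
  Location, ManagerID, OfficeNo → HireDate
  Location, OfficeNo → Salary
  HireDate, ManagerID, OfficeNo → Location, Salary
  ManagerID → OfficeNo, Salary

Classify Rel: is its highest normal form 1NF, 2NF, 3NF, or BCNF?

Candidate keys: {HireDate, ManagerID}, {Location, ManagerID}. Prime attributes: {HireDate, Location, ManagerID}.
For HireDate, Location → Salary we have {HireDate, Location}⁺ = {HireDate, Location, Salary}; {HireDate, Location} is not a superkey, so BCNF fails.
HireDate, Location → Salary has non-prime {Salary} on the right and a non-superkey on the left, so 3NF fails.
{ManagerID} is a proper subset of the key {HireDate, ManagerID}, and {ManagerID}⁺ contains the non-prime attributes {OfficeNo, Salary} — a partial dependency, so 2NF is violated.

1NF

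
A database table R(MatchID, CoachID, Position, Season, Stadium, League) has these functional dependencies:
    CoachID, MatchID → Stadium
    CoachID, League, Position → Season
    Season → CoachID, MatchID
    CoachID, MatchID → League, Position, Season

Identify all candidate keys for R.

{Season}⁺ = {CoachID, League, MatchID, Position, Season, Stadium}, which is every attribute, so {Season} is a candidate key.
{CoachID, MatchID}⁺ = {CoachID, League, MatchID, Position, Season, Stadium}, which is every attribute, so {CoachID, MatchID} is a candidate key.
{CoachID, League, Position}⁺ = {CoachID, League, MatchID, Position, Season, Stadium}, which is every attribute, so {CoachID, League, Position} is a candidate key.
These are minimal and exhaustive — every other superkey contains one of them.

{CoachID, League, Position}, {CoachID, MatchID}, {Season}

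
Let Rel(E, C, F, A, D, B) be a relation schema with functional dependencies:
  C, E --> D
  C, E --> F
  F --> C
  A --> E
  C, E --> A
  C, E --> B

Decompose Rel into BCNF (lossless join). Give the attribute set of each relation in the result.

Candidate keys of the original relation: {A, C}, {A, F}, {C, E}, {E, F}.
{A, B, C, D, E, F}: {F} determines {C, F} here but is not a superkey — split on F --> C, giving {C, F} and {A, B, D, E, F}.
{C, F} has no BCNF violation.
{A, B, D, E, F}: {A} determines {A, E} here but is not a superkey — split on A --> E, giving {A, E} and {A, B, D, F}.
{A, E} has no BCNF violation.
{A, B, D, F} has no BCNF violation.

{A, B, D, F}; {A, E}; {C, F}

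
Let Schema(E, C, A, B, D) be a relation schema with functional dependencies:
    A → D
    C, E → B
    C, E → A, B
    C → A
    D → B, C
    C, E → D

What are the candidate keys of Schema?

{A, E}, {C, E}, {D, E}

Attributes never on any right-hand side: {E} — every candidate key must contain it.
{A, E}⁺ = {A, B, C, D, E}, which is every attribute, so {A, E} is a candidate key.
{C, E}⁺ = {A, B, C, D, E}, which is every attribute, so {C, E} is a candidate key.
{D, E}⁺ = {A, B, C, D, E}, which is every attribute, so {D, E} is a candidate key.
Any other superkey properly contains one of these, so there are no further candidate keys.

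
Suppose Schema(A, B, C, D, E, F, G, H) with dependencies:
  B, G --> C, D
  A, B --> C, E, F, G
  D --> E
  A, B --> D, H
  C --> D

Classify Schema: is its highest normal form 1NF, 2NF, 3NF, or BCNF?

Candidate key: {A, B}. Prime attributes: {A, B}.
B, G --> C, D: {B, G}⁺ = {B, C, D, E, G}, which is not all of the attributes, so the left side is not a superkey — BCNF is violated.
B, G --> C, D determines the non-prime attributes {C, D} from a non-superkey — 3NF is violated.
Checking every proper subset of each key, none determines a non-prime attribute — 2NF is satisfied.

2NF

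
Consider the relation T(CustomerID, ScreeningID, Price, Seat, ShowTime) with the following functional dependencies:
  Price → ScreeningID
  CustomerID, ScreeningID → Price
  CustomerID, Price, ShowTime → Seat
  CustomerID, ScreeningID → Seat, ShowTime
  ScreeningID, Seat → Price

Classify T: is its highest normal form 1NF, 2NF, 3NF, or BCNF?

Candidate keys: {CustomerID, Price}, {CustomerID, ScreeningID}. Prime attributes: {CustomerID, Price, ScreeningID}.
For Price → ScreeningID we have {Price}⁺ = {Price, ScreeningID}; {Price} is not a superkey, so BCNF fails.
But every attribute on its right side ({ScreeningID}) is prime, and the same holds for every other non-superkey FD, so 3NF still holds.

3NF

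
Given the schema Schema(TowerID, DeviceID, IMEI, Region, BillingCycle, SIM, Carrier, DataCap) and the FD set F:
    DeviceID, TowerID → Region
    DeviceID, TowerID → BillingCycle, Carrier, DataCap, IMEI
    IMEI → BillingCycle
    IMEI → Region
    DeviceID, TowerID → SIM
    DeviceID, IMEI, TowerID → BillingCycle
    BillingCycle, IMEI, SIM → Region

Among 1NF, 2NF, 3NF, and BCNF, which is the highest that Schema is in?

Candidate key: {DeviceID, TowerID}. Prime attributes: {DeviceID, TowerID}.
IMEI → BillingCycle: {IMEI}⁺ = {BillingCycle, IMEI, Region}, which is not all of the attributes, so the left side is not a superkey — BCNF is violated.
Because {BillingCycle} is non-prime and the left side of IMEI → BillingCycle is not a superkey, the relation is not in 3NF.
No proper subset of a key has a non-prime attribute in its closure, so there is no partial dependency; 2NF holds.

2NF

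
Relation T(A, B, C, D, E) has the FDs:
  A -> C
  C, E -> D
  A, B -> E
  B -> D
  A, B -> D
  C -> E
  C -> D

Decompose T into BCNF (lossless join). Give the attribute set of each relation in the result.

{A, B}; {A, C}; {C, D, E}

Candidate key of the original relation: {A, B}.
{A, B, C, D, E}: {A} determines {A, C, D, E} here but is not a superkey — split on A -> C, D, E, giving {A, C, D, E} and {A, B}.
{A, C, D, E}: {C, E} determines {C, D, E} here but is not a superkey — split on C, E -> D, giving {C, D, E} and {A, C, E}.
{C, D, E}: every determinant is a superkey — BCNF.
{A, C, E}: {C} determines {C, E} here but is not a superkey — split on C -> E, giving {C, E} and {A, C}.
{C, E}: every determinant is a superkey — BCNF.
{A, C}: every determinant is a superkey — BCNF.
{A, B}: every determinant is a superkey — BCNF.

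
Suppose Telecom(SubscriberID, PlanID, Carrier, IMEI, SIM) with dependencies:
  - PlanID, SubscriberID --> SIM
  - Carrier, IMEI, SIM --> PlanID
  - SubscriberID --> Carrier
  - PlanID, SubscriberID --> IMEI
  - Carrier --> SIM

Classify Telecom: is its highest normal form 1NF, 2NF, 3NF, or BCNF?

Candidate keys: {IMEI, SubscriberID}, {PlanID, SubscriberID}. Prime attributes: {IMEI, PlanID, SubscriberID}.
Carrier, IMEI, SIM --> PlanID breaks BCNF: {Carrier, IMEI, SIM}⁺ = {Carrier, IMEI, PlanID, SIM}, so {Carrier, IMEI, SIM} is not a superkey.
SubscriberID --> Carrier has non-prime {Carrier} on the right and a non-superkey on the left, so 3NF fails.
The proper key subset {SubscriberID} of {IMEI, SubscriberID} determines non-prime {Carrier, SIM}, so the relation is not even in 2NF.

1NF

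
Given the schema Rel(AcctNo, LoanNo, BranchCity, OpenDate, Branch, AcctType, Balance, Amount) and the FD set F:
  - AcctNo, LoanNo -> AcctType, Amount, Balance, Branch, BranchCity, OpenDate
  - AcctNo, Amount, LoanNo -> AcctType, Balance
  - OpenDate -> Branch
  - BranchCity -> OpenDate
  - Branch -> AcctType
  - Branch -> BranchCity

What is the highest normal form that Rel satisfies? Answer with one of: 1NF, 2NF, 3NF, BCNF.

Candidate key: {AcctNo, LoanNo}. Prime attributes: {AcctNo, LoanNo}.
For OpenDate -> Branch we have {OpenDate}⁺ = {AcctType, Branch, BranchCity, OpenDate}; {OpenDate} is not a superkey, so BCNF fails.
OpenDate -> Branch has non-prime {Branch} on the right and a non-superkey on the left, so 3NF fails.
No non-prime attribute depends on a proper subset of any candidate key, so 2NF holds.

2NF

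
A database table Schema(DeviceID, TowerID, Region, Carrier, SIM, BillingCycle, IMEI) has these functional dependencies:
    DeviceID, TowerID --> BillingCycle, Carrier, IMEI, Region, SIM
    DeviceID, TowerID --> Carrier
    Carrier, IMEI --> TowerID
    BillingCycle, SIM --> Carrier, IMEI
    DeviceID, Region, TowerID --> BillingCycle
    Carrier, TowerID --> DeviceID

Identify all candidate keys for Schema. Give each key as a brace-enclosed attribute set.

Closure of {BillingCycle, SIM} is {BillingCycle, Carrier, DeviceID, IMEI, Region, SIM, TowerID}, the whole schema; {BillingCycle, SIM} is a candidate key.
Closure of {Carrier, IMEI} is {BillingCycle, Carrier, DeviceID, IMEI, Region, SIM, TowerID}, the whole schema; {Carrier, IMEI} is a candidate key.
Closure of {Carrier, TowerID} is {BillingCycle, Carrier, DeviceID, IMEI, Region, SIM, TowerID}, the whole schema; {Carrier, TowerID} is a candidate key.
Closure of {DeviceID, TowerID} is {BillingCycle, Carrier, DeviceID, IMEI, Region, SIM, TowerID}, the whole schema; {DeviceID, TowerID} is a candidate key.
Any other superkey properly contains one of these, so there are no further candidate keys.

{BillingCycle, SIM}, {Carrier, IMEI}, {Carrier, TowerID}, {DeviceID, TowerID}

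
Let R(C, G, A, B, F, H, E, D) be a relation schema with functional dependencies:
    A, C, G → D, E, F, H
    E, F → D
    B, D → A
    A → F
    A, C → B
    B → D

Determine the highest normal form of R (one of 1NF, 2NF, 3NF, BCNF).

1NF

Candidate keys: {A, C, G}, {B, C, G}. Prime attributes: {A, B, C, G}.
E, F → D: {E, F}⁺ = {D, E, F}, which is not all of the attributes, so the left side is not a superkey — BCNF is violated.
E, F → D has non-prime {D} on the right and a non-superkey on the left, so 3NF fails.
Since {A} ⊂ {A, C, G} and {A}⁺ ⊇ {F} with {F} non-prime, there is a partial dependency; 2NF fails.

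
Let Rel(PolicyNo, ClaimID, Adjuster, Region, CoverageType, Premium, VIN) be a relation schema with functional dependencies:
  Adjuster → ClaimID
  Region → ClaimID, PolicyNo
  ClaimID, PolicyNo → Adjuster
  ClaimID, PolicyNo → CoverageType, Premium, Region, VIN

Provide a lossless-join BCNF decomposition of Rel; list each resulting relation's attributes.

{Adjuster, ClaimID}; {Adjuster, CoverageType, PolicyNo, Premium, Region, VIN}

Candidate keys of the original relation: {Adjuster, PolicyNo}, {ClaimID, PolicyNo}, {Region}.
In {Adjuster, ClaimID, CoverageType, PolicyNo, Premium, Region, VIN}, {Adjuster} is not a superkey ({Adjuster}⁺ restricted to this set is {Adjuster, ClaimID}), so split on Adjuster → ClaimID into {Adjuster, ClaimID} and {Adjuster, CoverageType, PolicyNo, Premium, Region, VIN}.
{Adjuster, ClaimID}: every determinant is a superkey — BCNF.
{Adjuster, CoverageType, PolicyNo, Premium, Region, VIN}: every determinant is a superkey — BCNF.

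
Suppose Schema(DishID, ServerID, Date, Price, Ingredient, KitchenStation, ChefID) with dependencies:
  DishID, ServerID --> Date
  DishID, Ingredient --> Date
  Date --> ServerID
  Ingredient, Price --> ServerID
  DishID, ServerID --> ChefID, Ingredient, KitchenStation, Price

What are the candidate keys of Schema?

{Date, DishID}, {DishID, Ingredient}, {DishID, ServerID}

No FD produces {DishID}, so it must be in every candidate key.
Closure of {Date, DishID} is {ChefID, Date, DishID, Ingredient, KitchenStation, Price, ServerID}, the whole schema; {Date, DishID} is a candidate key.
Closure of {DishID, Ingredient} is {ChefID, Date, DishID, Ingredient, KitchenStation, Price, ServerID}, the whole schema; {DishID, Ingredient} is a candidate key.
Closure of {DishID, ServerID} is {ChefID, Date, DishID, Ingredient, KitchenStation, Price, ServerID}, the whole schema; {DishID, ServerID} is a candidate key.
Any other superkey properly contains one of these, so there are no further candidate keys.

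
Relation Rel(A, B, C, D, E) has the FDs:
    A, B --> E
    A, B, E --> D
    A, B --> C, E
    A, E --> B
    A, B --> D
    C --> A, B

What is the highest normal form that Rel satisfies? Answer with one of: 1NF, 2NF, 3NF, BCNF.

Candidate keys: {A, B}, {A, E}, {C}. Prime attributes: {A, B, C, E}.
Every FD has a superkey on the left, so the relation is in BCNF.

BCNF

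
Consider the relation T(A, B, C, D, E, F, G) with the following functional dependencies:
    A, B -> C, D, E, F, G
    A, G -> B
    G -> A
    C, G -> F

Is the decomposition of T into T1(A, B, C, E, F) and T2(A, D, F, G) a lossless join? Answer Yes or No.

T1 ∩ T2 = {A, F}; its closure under F is {A, F}.
T1 ⊄ {A, F} and T2 ⊄ {A, F}, so the split is lossy.

No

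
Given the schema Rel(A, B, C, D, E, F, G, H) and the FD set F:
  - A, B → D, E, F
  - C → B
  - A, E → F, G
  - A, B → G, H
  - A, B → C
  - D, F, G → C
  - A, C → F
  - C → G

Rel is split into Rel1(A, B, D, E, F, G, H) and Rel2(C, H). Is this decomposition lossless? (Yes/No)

No

Rel1 ∩ Rel2 = {H}; its closure under F is {H}.
Rel1 ⊄ {H} and Rel2 ⊄ {H}, so the split is lossy.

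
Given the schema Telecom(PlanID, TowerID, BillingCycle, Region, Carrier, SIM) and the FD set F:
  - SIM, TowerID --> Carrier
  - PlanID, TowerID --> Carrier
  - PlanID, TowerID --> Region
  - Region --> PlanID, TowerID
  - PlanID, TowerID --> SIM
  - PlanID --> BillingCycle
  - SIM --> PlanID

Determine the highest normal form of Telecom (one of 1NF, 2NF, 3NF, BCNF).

1NF

Candidate keys: {PlanID, TowerID}, {Region}, {SIM, TowerID}. Prime attributes: {PlanID, Region, SIM, TowerID}.
For PlanID --> BillingCycle we have {PlanID}⁺ = {BillingCycle, PlanID}; {PlanID} is not a superkey, so BCNF fails.
PlanID --> BillingCycle has non-prime {BillingCycle} on the right and a non-superkey on the left, so 3NF fails.
{PlanID} is a proper subset of the key {PlanID, TowerID}, and {PlanID}⁺ contains the non-prime attribute {BillingCycle} — a partial dependency, so 2NF is violated.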